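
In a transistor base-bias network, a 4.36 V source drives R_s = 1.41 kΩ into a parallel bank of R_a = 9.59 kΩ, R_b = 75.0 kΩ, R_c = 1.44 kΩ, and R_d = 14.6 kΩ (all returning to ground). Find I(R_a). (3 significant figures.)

Combine the parallel branches: R_p = (1/9.59 + 1/75.0 + 1/1.44 + 1/14.6)⁻¹ = 1.136 kΩ.
V_A = 4.36 × 1.136/2.546 = 1.945 V.
Branch current I = V_A/R_a = 1.945/9.59 = 0.2028 mA.

I ≈ 0.203 mA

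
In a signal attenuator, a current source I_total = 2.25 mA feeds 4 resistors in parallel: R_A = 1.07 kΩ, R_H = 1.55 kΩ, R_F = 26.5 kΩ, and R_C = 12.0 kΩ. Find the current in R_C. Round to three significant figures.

Conductances: ΣG = 1/1.07 + 1/1.55 + 1/26.5 + 1/12.0 = 1.701 (1/kΩ).
Current divider: I(R_C) = I_total · G_k/ΣG = 2.25 × (0.08333/1.701) = 2.25 × 0.04900 = 0.1102 mA.

I ≈ 0.110 mA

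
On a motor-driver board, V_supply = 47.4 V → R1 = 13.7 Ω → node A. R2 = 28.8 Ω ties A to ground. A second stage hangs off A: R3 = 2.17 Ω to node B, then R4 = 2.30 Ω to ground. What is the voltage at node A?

Node A sees R2 in parallel with the series input of stage 2, R3 + R4 = 4.470 Ω.
R2 ‖ (R3+R4) = 3.869 Ω.
First divider: V_A = V_supply · 3.869/(13.7 + 3.869) = 10.44 V.

V_A ≈ 10.4 V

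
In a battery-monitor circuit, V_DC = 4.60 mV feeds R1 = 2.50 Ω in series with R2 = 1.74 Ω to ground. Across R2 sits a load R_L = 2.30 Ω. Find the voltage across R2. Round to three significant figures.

First combine the lower leg with the load: R2 ‖ R_L = 0.9906 Ω.
Then V_out = V_DC · R2'/(R1 + R2') = 4.60 × 0.9906/3.491 = 1.305 mV.
(Unloaded it would be 1.89 mV; the load pulls it down.)

V_out ≈ 1.31 mV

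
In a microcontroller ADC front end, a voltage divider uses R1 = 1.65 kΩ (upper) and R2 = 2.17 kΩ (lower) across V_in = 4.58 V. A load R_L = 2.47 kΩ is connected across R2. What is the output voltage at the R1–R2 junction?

R2 ‖ R_L = (2.17 × 2.47)/(2.17 + 2.47) = 1.155 kΩ.
Now apply the divider: V_out = 4.58 × 0.4118 = 1.886 V.

V_out ≈ 1.89 V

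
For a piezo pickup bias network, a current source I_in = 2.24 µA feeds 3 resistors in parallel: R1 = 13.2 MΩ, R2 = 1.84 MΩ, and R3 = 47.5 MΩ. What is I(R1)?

ΣG = 1/13.2 + 1/1.84 + 1/47.5 = 0.6403.
Current divider: I(R1) = I_in · G_k/ΣG = 2.24 × (0.07576/0.6403) = 2.24 × 0.1183 = 0.2650 µA.

I ≈ 0.265 µA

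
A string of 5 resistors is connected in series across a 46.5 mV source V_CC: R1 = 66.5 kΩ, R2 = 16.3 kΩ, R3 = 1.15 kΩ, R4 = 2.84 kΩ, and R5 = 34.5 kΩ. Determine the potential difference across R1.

Total series resistance ΣR = 66.5 + 16.3 + 1.15 + 2.84 + 34.5 = 121.3 kΩ.
Voltage divider: V = V_CC · (66.50 / 121.3) = 46.5 × 0.5483 = 25.49 mV.

V ≈ 25.5 mV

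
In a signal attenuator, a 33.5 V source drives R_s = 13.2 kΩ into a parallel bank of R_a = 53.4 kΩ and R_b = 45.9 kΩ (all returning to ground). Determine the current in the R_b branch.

Parallel bank: R_p = 1/(1/53.4 + 1/45.9) = 24.68 kΩ.
V_A = 33.5 × 24.68/37.88 = 21.83 V.
I(R_b) = V_A / R_b = 21.83/45.9 = 0.4755 mA.

I ≈ 0.476 mA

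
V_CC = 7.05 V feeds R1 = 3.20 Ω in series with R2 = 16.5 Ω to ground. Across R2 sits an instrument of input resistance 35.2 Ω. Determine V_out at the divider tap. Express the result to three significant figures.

V_out ≈ 5.49 V

R2 ‖ R_L = (16.5 × 35.2)/(16.5 + 35.2) = 11.23 Ω.
Now apply the divider: V_out = 7.05 × 0.7783 = 5.487 V.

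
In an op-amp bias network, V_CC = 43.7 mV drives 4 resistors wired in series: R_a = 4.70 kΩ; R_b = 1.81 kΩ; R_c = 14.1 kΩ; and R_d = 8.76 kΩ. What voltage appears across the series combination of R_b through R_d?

ΣR = 4.70 + 1.81 + 14.1 + 8.76 = 29.37 kΩ.
R_{R_b..R_d} = 1.81 + 14.1 + 8.76 = 24.67 kΩ.
V = V_CC · R/ΣR = 43.7 × 0.8400 = 36.71 mV.

V ≈ 36.7 mV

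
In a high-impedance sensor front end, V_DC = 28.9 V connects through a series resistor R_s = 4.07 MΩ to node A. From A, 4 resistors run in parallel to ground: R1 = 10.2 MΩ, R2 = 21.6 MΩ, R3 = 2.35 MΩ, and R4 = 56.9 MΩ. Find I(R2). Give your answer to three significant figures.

I ≈ 0.395 µA

Parallel bank: R_p = 1/(1/10.2 + 1/21.6 + 1/2.35 + 1/56.9) = 1.702 MΩ.
V_A by voltage divider: V_A = 28.9 × 1.702/(4.07 + 1.702) = 8.523 V.
Branch current I = V_A/R2 = 8.523/21.6 = 0.3946 µA.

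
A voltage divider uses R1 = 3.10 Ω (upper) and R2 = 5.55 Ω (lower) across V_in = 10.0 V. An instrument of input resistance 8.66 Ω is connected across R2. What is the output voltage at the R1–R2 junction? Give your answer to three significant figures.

V_out ≈ 5.22 V

The load sits in parallel with R2, giving an effective lower resistance R2' = R2·R_L/(R2+R_L) = 3.382 Ω.
Voltage divider with the loaded lower leg: V_out = 10.0 × 3.382/(3.10 + 3.382) = 10.0 × 0.5218 = 5.218 V.
(Unloaded it would be 6.42 V; the load pulls it down.)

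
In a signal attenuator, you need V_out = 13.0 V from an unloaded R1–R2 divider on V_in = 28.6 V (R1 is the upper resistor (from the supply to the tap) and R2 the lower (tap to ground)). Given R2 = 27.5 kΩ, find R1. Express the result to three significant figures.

R1 ≈ 33.0 kΩ

Required fraction k = V_out/V_in = 0.4545.
R1 = R2·(1/k − 1) = 27.5 × 1.200 = 33.00 kΩ.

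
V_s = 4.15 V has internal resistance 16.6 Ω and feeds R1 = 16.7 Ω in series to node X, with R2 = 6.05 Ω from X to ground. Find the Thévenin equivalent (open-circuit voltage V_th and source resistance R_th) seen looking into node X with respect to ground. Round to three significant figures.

V_th ≈ 0.638 V, R_th ≈ 5.12 Ω

R1' = 16.6 + 16.7 = 33.30 Ω (source resistance + R1).
V_th is the unloaded tap voltage: V_s · R2/(R1'+R2) = 4.15 × 0.1537 = 0.6381 V.
Zeroing V_s shorts the top of R1' to ground, so R_th = R1' ‖ R2 = 5.120 Ω.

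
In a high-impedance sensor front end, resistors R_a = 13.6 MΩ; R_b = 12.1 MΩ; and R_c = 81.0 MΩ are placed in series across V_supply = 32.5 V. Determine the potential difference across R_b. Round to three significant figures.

ΣR = 13.6 + 12.1 + 81.0 = 106.7 MΩ.
By the voltage-divider rule, V = 32.5 × 12.10/106.7 = 3.686 V.

V ≈ 3.69 V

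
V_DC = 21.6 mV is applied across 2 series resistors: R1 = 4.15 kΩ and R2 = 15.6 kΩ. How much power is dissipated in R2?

P ≈ 18.7 nW

Series current I = V_DC/ΣR = 21.6/19.75 = 1.094 µA.
P = I²R = 1.196 × 15.6 = 18.66 nW.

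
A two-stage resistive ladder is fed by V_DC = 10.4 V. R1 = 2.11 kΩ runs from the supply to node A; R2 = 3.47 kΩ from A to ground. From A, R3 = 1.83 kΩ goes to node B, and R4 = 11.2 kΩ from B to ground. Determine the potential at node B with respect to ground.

The second stage (R3 + R4 = 13.03 kΩ) loads node A in parallel with R2.
Effective lower resistance at A: R2 ‖ 13.03 = 2.740 kΩ.
So V_A = 10.4 × 0.5650 = 5.876 V.
V_B = V_A × 0.8596 = 5.050 V.

V_B ≈ 5.05 V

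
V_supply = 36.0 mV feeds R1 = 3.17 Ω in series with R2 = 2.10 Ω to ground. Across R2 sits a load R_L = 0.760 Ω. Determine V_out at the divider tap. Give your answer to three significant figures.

First combine the lower leg with the load: R2 ‖ R_L = 0.5580 Ω.
Now apply the divider: V_out = 36.0 × 0.1497 = 5.389 mV.
(Unloaded it would be 14.3 mV; the load pulls it down.)

V_out ≈ 5.39 mV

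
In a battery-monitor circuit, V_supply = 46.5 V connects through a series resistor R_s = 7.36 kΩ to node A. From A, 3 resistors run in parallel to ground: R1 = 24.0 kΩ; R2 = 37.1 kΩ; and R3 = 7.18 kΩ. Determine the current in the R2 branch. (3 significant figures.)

I ≈ 0.495 mA

Parallel bank: R_p = 1/(1/24.0 + 1/37.1 + 1/7.18) = 4.810 kΩ.
V_A = 46.5 × 4.810/12.17 = 18.38 V.
I(R2) = V_A / R2 = 18.38/37.1 = 0.4954 mA.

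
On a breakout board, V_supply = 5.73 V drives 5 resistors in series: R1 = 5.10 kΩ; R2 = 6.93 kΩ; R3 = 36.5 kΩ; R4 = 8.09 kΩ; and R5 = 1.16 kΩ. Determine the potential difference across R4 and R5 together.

V ≈ 0.917 V

Series total: ΣR = 5.10 + 6.93 + 36.5 + 8.09 + 1.16 = 57.78 kΩ.
R_{R4..R5} = 8.09 + 1.16 = 9.250 kΩ.
V = V_supply · R/ΣR = 5.73 × 0.1601 = 0.9173 V.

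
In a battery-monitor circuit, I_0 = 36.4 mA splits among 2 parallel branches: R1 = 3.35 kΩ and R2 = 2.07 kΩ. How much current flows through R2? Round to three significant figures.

I ≈ 22.5 mA

For two parallel branches, I_k = I_0 · (other R)/(sum of R).
So I = 36.4 × 3.35/5.420 = 22.50 mA.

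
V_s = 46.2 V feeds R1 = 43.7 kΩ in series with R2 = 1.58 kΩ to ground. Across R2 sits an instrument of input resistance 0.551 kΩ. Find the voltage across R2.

V_out ≈ 0.428 V

First combine the lower leg with the load: R2 ‖ R_L = 0.4085 kΩ.
Now apply the divider: V_out = 46.2 × 0.009262 = 0.4279 V.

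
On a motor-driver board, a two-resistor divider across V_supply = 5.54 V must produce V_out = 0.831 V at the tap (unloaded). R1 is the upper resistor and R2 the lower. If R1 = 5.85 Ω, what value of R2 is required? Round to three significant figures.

R2 ≈ 1.03 Ω

Required fraction k = V_out/V_supply = 0.1500.
R2 = R1 · 0.1500/(1 − 0.1500) = 1.032 Ω.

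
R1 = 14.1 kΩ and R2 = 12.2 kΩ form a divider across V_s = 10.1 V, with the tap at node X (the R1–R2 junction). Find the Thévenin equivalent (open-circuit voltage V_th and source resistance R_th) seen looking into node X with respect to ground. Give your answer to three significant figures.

V_th ≈ 4.69 V, R_th ≈ 6.54 kΩ

Open-circuit (no load on X): V_th = V_s · R2/(R1 + R2) = 10.1 × 12.2/(14.10 + 12.2) = 4.685 V.
Zeroing V_s shorts the top of R1 to ground, so R_th = R1 ‖ R2 = 6.541 kΩ.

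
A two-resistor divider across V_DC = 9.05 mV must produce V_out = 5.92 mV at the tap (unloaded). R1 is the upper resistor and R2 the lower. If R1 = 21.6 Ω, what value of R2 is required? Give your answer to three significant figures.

Required fraction k = V_out/V_DC = 0.6541.
R2 = R1 · 0.6541/(1 − 0.6541) = 40.85 Ω.

R2 ≈ 40.9 Ω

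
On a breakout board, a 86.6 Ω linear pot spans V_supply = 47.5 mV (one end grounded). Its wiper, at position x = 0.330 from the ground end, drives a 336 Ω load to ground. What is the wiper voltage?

V_out ≈ 14.8 mV

Lower segment x·R_p = 28.58 Ω; upper segment (1−x)·R_p = 58.02 Ω.
(x·R_p) ‖ R_L = 26.34 Ω.
Then V_out = V_supply · 26.34/(58.02 + 26.34) = 14.83 mV.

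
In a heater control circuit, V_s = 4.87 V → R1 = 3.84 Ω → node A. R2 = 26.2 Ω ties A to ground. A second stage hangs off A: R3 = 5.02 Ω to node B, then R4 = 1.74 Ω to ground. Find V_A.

V_A ≈ 2.84 V

Node A sees R2 in parallel with the series input of stage 2, R3 + R4 = 6.760 Ω.
R2 ‖ (R3+R4) = 5.374 Ω.
So V_A = 4.87 × 0.5832 = 2.840 V.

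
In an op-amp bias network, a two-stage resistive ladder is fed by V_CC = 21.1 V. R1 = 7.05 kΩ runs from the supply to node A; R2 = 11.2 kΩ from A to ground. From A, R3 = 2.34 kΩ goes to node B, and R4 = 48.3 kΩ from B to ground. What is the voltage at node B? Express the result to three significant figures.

V_B ≈ 11.4 V

Node A sees R2 in parallel with the series input of stage 2, R3 + R4 = 50.64 kΩ.
R2 ‖ (R3+R4) = 9.172 kΩ.
So V_A = 21.1 × 0.5654 = 11.93 V.
Stage 2 is unloaded, so V_B = V_A · R4/(R3+R4) = 11.93 × 48.3/50.64 = 11.38 V.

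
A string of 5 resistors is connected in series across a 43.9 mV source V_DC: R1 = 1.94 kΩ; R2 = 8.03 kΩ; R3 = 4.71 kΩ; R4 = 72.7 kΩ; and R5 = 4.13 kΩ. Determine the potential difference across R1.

Series total: ΣR = 1.94 + 8.03 + 4.71 + 72.7 + 4.13 = 91.51 kΩ.
V = V_DC · R/ΣR = 43.9 × 0.02120 = 0.9307 mV.

V ≈ 0.931 mV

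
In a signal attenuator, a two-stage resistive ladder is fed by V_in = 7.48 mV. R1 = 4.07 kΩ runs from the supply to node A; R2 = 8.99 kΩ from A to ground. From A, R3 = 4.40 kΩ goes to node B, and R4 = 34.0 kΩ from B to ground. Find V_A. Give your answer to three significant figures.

V_A ≈ 4.80 mV

Looking into the second stage from A: R3 + R4 = 38.40 kΩ appears in parallel with R2.
Effective lower resistance at A: R2 ‖ 38.40 = 7.285 kΩ.
So V_A = 7.48 × 0.6416 = 4.799 mV.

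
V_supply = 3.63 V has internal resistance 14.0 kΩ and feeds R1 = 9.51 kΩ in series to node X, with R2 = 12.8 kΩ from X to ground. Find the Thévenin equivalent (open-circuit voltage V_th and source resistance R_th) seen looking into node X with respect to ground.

R1' = 14.0 + 9.51 = 23.51 kΩ (source resistance + R1).
With X open, the divider is unloaded: V_th = 3.63 × 12.8/36.31 = 1.280 V.
With V_supply suppressed (replaced by a short), R_th = R1' ‖ R2 = (23.51 × 12.8)/(23.51 + 12.8) = 8.288 kΩ.

V_th ≈ 1.28 V, R_th ≈ 8.29 kΩ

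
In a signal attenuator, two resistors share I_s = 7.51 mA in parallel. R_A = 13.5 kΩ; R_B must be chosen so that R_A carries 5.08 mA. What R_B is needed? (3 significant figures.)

The fraction through R_A equals R_B/(R_A+R_B).
With f = 0.6764, R_B = R_A · f/(1−f) = 13.5 × 2.091 = 28.22 kΩ.

R_B ≈ 28.2 kΩ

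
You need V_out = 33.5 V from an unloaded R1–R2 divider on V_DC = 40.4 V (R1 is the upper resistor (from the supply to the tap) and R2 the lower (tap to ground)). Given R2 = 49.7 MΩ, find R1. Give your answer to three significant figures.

R1 ≈ 10.2 MΩ

Required fraction k = V_out/V_DC = 0.8292.
So R1 = R2 · (V_DC/V_out − 1) = 49.7 × (40.4/33.5 − 1) = 49.7 × 0.2060 = 10.24 MΩ.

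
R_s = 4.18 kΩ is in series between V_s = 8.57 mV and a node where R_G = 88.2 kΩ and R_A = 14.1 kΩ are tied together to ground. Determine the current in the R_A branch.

I ≈ 0.452 µA

Equivalent of the parallel group: R_p = 12.16 kΩ.
V_A = 8.57 × 12.16/16.34 = 6.377 mV.
Branch current I = V_A/R_A = 6.377/14.1 = 0.4523 µA.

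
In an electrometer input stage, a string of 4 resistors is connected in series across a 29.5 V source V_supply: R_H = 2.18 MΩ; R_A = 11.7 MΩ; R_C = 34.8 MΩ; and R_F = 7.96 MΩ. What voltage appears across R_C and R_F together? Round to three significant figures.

V ≈ 22.3 V

Series total: ΣR = 2.18 + 11.7 + 34.8 + 7.96 = 56.64 MΩ.
R_{R_C..R_F} = 34.8 + 7.96 = 42.76 MΩ.
V = V_supply · R/ΣR = 29.5 × 0.7549 = 22.27 V.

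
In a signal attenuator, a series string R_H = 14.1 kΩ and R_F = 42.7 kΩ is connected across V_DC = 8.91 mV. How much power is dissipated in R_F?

P ≈ 1.05 nW

Series current I = V_DC/ΣR = 8.91/56.80 = 0.1569 µA.
P(R_F) = I²·R_F = (0.1569)² × 42.7 = 1.051 nW.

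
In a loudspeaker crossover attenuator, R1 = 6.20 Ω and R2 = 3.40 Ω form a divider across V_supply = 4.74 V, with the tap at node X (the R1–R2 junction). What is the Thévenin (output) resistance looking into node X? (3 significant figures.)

R_th ≈ 2.20 Ω

Looking into X with the source shorted: R_th = R1·R2/(R1+R2) = 6.200 × 3.40/9.600 = 2.196 Ω.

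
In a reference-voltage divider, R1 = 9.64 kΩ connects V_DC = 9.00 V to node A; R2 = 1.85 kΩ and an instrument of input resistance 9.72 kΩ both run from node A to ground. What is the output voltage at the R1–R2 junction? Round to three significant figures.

V_out ≈ 1.25 V

R2 ‖ R_L = (1.85 × 9.72)/(1.85 + 9.72) = 1.554 kΩ.
Voltage divider with the loaded lower leg: V_out = 9.00 × 1.554/(9.64 + 1.554) = 9.00 × 0.1388 = 1.250 V.
(Unloaded it would be 1.45 V; the load pulls it down.)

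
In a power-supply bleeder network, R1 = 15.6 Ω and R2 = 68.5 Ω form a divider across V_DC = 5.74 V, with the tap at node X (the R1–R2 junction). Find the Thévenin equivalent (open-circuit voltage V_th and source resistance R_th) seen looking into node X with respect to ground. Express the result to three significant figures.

V_th ≈ 4.68 V, R_th ≈ 12.7 Ω

V_th is the unloaded tap voltage: V_DC · R2/(R1+R2) = 5.74 × 0.8145 = 4.675 V.
Zeroing V_DC shorts the top of R1 to ground, so R_th = R1 ‖ R2 = 12.71 Ω.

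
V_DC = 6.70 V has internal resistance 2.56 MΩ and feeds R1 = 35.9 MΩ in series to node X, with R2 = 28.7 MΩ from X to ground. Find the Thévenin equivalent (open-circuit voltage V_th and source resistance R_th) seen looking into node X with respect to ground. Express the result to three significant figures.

V_th ≈ 2.86 V, R_th ≈ 16.4 MΩ

R1' = 2.56 + 35.9 = 38.46 MΩ (source resistance + R1).
Open-circuit (no load on X): V_th = V_DC · R2/(R1' + R2) = 6.70 × 28.7/(38.46 + 28.7) = 2.863 V.
With V_DC suppressed (replaced by a short), R_th = R1' ‖ R2 = (38.46 × 28.7)/(38.46 + 28.7) = 16.44 MΩ.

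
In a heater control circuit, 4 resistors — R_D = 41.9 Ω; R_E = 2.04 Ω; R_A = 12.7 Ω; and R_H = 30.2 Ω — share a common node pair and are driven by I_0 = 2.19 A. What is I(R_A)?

ΣG = 1/41.9 + 1/2.04 + 1/12.7 + 1/30.2 = 0.6259.
R_A takes the fraction G_k/ΣG = 0.07874/0.6259 = 0.1258, so I = 2.19 × 0.1258 = 0.2755 A.

I ≈ 0.276 A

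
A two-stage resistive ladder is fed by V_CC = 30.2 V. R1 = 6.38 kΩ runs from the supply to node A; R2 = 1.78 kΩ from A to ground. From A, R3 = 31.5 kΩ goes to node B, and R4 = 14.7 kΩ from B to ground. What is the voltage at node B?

The second stage (R3 + R4 = 46.20 kΩ) loads node A in parallel with R2.
R2 ‖ (R3+R4) = 1.714 kΩ.
V_A = 30.2 × 1.714/(6.38 + 1.714) = 6.395 V.
Then the unloaded second divider: V_B = V_A × R4/(R3+R4) = 6.395 × 0.3182 = 2.035 V.

V_B ≈ 2.03 V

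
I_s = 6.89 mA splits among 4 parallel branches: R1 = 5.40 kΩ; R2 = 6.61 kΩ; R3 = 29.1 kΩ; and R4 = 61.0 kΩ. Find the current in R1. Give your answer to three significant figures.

Conductances: ΣG = 1/5.40 + 1/6.61 + 1/29.1 + 1/61.0 = 0.3872 (1/kΩ).
By the current-divider rule, I = I_s · G_k/ΣG = 6.89 × 0.4782 = 3.295 mA.

I ≈ 3.30 mA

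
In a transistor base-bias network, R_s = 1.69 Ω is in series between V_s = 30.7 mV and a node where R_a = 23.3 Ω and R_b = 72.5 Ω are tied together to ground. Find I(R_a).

I ≈ 1.20 mA

Equivalent of the parallel group: R_p = 17.63 Ω.
Node voltage V_A = V_s · R_p/(R_s + R_p) = 30.7 × 0.9125 = 28.01 mV.
Branch current I = V_A/R_a = 28.01/23.3 = 1.202 mA.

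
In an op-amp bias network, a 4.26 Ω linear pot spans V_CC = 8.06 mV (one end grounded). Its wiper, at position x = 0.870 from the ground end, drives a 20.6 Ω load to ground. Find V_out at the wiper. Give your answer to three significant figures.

Lower segment x·R_p = 3.706 Ω; upper segment (1−x)·R_p = 0.5538 Ω.
Lower segment in parallel with the load: 3.706 ‖ 20.6 = 3.141 Ω.
Then V_out = V_CC · 3.141/(0.5538 + 3.141) = 6.852 mV.

V_out ≈ 6.85 mV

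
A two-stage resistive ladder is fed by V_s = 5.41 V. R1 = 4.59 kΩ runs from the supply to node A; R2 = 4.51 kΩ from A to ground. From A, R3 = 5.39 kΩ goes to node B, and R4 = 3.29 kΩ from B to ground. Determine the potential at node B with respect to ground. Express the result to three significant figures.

V_B ≈ 0.805 V

Node A sees R2 in parallel with the series input of stage 2, R3 + R4 = 8.680 kΩ.
Effective lower resistance at A: R2 ‖ 8.680 = 2.968 kΩ.
V_A = 5.41 × 2.968/(4.59 + 2.968) = 2.124 V.
Stage 2 is unloaded, so V_B = V_A · R4/(R3+R4) = 2.124 × 3.29/8.680 = 0.8052 V.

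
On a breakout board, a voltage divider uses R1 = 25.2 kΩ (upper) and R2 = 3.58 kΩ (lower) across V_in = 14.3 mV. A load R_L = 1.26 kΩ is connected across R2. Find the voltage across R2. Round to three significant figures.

The load sits in parallel with R2, giving an effective lower resistance R2' = R2·R_L/(R2+R_L) = 0.9320 kΩ.
Now apply the divider: V_out = 14.3 × 0.03566 = 0.5100 mV.

V_out ≈ 0.510 mV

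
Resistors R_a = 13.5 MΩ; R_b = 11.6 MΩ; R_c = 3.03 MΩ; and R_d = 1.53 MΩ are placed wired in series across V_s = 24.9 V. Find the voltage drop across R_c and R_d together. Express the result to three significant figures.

Total series resistance ΣR = 13.5 + 11.6 + 3.03 + 1.53 = 29.66 MΩ.
R_{R_c..R_d} = 3.03 + 1.53 = 4.560 MΩ.
By the voltage-divider rule, V = 24.9 × 4.560/29.66 = 3.828 V.

V ≈ 3.83 V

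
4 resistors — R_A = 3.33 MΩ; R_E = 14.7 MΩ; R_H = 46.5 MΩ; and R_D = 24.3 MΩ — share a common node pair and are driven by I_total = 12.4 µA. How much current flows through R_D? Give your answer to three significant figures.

Total conductance ΣG = 1/3.33 + 1/14.7 + 1/46.5 + 1/24.3 = 0.4310 (units of 1/MΩ).
R_D takes the fraction G_k/ΣG = 0.04115/0.4310 = 0.09548, so I = 12.4 × 0.09548 = 1.184 µA.

I ≈ 1.18 µA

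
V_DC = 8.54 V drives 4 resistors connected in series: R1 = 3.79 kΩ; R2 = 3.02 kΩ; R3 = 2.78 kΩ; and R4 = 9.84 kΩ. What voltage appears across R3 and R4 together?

V ≈ 5.55 V

Series total: ΣR = 3.79 + 3.02 + 2.78 + 9.84 = 19.43 kΩ.
R_{R3..R4} = 2.78 + 9.84 = 12.62 kΩ.
Voltage divider: V = V_DC · (12.62 / 19.43) = 8.54 × 0.6495 = 5.547 V.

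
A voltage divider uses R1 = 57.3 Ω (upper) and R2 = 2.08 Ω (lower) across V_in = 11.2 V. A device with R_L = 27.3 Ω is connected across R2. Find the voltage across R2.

The load sits in parallel with R2, giving an effective lower resistance R2' = R2·R_L/(R2+R_L) = 1.933 Ω.
Voltage divider with the loaded lower leg: V_out = 11.2 × 1.933/(57.3 + 1.933) = 11.2 × 0.03263 = 0.3655 V.

V_out ≈ 0.365 V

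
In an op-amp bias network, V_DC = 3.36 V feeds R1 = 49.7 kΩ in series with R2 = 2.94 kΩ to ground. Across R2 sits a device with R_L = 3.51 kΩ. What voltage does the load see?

V_out ≈ 0.105 V

First combine the lower leg with the load: R2 ‖ R_L = 1.600 kΩ.
Then V_out = V_DC · R2'/(R1 + R2') = 3.36 × 1.600/51.30 = 0.1048 V.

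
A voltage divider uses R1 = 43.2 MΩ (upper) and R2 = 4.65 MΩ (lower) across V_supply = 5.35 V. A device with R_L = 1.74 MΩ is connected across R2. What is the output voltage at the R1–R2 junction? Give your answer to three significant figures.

R2 ‖ R_L = (4.65 × 1.74)/(4.65 + 1.74) = 1.266 MΩ.
Then V_out = V_supply · R2'/(R1 + R2') = 5.35 × 1.266/44.47 = 0.1523 V.
(Unloaded it would be 0.520 V; the load pulls it down.)

V_out ≈ 0.152 V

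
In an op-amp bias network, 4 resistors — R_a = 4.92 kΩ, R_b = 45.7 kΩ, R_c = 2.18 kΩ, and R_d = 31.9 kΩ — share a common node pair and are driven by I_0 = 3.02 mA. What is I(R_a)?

Conductances: ΣG = 1/4.92 + 1/45.7 + 1/2.18 + 1/31.9 = 0.7152 (1/kΩ).
By the current-divider rule, I = I_0 · G_k/ΣG = 3.02 × 0.2842 = 0.8583 mA.

I ≈ 0.858 mA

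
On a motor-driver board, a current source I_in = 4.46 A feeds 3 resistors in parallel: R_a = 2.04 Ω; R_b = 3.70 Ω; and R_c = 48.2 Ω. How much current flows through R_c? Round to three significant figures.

Conductances: ΣG = 1/2.04 + 1/3.70 + 1/48.2 = 0.7812 (1/Ω).
By the current-divider rule, I = I_in · G_k/ΣG = 4.46 × 0.02656 = 0.1184 A.

I ≈ 0.118 A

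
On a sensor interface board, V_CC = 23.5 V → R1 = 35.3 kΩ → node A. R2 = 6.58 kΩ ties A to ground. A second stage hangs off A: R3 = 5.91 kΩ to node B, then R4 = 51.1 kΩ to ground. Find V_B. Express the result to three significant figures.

Looking into the second stage from A: R3 + R4 = 57.01 kΩ appears in parallel with R2.
R2 ‖ (R3+R4) = 5.899 kΩ.
First divider: V_A = V_CC · 5.899/(35.3 + 5.899) = 3.365 V.
Stage 2 is unloaded, so V_B = V_A · R4/(R3+R4) = 3.365 × 51.1/57.01 = 3.016 V.

V_B ≈ 3.02 V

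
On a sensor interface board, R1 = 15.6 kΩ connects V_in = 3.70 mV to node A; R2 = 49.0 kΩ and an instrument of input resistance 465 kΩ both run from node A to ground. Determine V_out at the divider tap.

R2 ‖ R_L = (49.0 × 465)/(49.0 + 465) = 44.33 kΩ.
Voltage divider with the loaded lower leg: V_out = 3.70 × 44.33/(15.6 + 44.33) = 3.70 × 0.7397 = 2.737 mV.

V_out ≈ 2.74 mV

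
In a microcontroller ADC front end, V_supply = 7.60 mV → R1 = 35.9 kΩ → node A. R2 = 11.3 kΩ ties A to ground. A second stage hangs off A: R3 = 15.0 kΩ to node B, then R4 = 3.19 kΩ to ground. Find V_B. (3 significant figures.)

Looking into the second stage from A: R3 + R4 = 18.19 kΩ appears in parallel with R2.
Effective lower resistance at A: R2 ‖ 18.19 = 6.970 kΩ.
First divider: V_A = V_supply · 6.970/(35.9 + 6.970) = 1.236 mV.
Then the unloaded second divider: V_B = V_A × R4/(R3+R4) = 1.236 × 0.1754 = 0.2167 mV.

V_B ≈ 0.217 mV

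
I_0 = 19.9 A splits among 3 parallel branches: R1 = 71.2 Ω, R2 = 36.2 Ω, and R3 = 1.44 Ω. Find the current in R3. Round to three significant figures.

Total conductance ΣG = 1/71.2 + 1/36.2 + 1/1.44 = 0.7361 (units of 1/Ω).
Current divider: I(R3) = I_0 · G_k/ΣG = 19.9 × (0.6944/0.7361) = 19.9 × 0.9434 = 18.77 A.

I ≈ 18.8 A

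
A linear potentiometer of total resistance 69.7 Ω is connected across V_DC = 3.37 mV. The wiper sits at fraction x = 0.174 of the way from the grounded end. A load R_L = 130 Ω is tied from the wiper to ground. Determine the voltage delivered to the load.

V_out ≈ 0.544 mV

Split the track: R_lower = x·R_p = 12.13 Ω, R_upper = (1−x)·R_p = 57.57 Ω.
(x·R_p) ‖ R_L = 11.09 Ω.
Then V_out = V_DC · 11.09/(57.57 + 11.09) = 0.5444 mV.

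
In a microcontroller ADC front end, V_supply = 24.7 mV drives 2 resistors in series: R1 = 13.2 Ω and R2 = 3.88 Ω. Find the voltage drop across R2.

ΣR = 13.2 + 3.88 = 17.08 Ω.
Voltage divider: V = V_supply · (3.880 / 17.08) = 24.7 × 0.2272 = 5.611 mV.

V ≈ 5.61 mV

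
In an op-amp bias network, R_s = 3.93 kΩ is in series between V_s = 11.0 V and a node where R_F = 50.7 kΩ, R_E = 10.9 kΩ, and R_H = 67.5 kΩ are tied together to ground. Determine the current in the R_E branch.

Equivalent of the parallel group: R_p = 7.919 kΩ.
Node voltage V_A = V_s · R_p/(R_s + R_p) = 11.0 × 0.6683 = 7.352 V.
Branch current I = V_A/R_E = 7.352/10.9 = 0.6745 mA.

I ≈ 0.674 mA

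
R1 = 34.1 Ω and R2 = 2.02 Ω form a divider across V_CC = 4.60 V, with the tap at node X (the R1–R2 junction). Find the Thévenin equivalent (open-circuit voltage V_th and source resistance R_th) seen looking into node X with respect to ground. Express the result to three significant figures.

V_th is the unloaded tap voltage: V_CC · R2/(R1+R2) = 4.60 × 0.05592 = 0.2573 V.
Looking into X with the source shorted: R_th = R1·R2/(R1+R2) = 34.10 × 2.02/36.12 = 1.907 Ω.

V_th ≈ 0.257 V, R_th ≈ 1.91 Ω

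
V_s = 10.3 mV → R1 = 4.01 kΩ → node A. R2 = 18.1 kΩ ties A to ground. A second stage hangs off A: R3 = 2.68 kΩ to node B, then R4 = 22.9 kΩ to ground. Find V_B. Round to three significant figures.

Looking into the second stage from A: R3 + R4 = 25.58 kΩ appears in parallel with R2.
Effective lower resistance at A: R2 ‖ 25.58 = 10.60 kΩ.
V_A = 10.3 × 10.60/(4.01 + 10.60) = 7.473 mV.
Then the unloaded second divider: V_B = V_A × R4/(R3+R4) = 7.473 × 0.8952 = 6.690 mV.

V_B ≈ 6.69 mV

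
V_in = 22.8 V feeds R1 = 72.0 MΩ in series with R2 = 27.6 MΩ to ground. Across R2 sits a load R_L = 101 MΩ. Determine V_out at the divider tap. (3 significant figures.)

R2 ‖ R_L = (27.6 × 101)/(27.6 + 101) = 21.68 MΩ.
Now apply the divider: V_out = 22.8 × 0.2314 = 5.276 V.
(Unloaded it would be 6.32 V; the load pulls it down.)

V_out ≈ 5.28 V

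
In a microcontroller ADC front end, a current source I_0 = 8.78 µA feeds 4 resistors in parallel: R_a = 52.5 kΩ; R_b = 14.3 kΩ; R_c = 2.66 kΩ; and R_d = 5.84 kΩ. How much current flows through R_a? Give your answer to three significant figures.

I ≈ 0.263 µA

Conductances: ΣG = 1/52.5 + 1/14.3 + 1/2.66 + 1/5.84 = 0.6362 (1/kΩ).
R_a takes the fraction G_k/ΣG = 0.01905/0.6362 = 0.02994, so I = 8.78 × 0.02994 = 0.2629 µA.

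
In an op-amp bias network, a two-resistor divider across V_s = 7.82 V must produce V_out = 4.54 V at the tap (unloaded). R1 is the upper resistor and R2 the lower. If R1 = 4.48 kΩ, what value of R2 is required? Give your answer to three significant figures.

R2 ≈ 6.20 kΩ

The divider ratio is R2/(R1+R2) = 4.54/7.82 = 0.5806.
R2 = R1 · 0.5806/(1 − 0.5806) = 6.201 kΩ.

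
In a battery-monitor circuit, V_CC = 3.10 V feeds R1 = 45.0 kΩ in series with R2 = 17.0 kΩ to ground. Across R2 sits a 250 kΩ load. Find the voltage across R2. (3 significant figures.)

V_out ≈ 0.810 V

The load sits in parallel with R2, giving an effective lower resistance R2' = R2·R_L/(R2+R_L) = 15.92 kΩ.
Voltage divider with the loaded lower leg: V_out = 3.10 × 15.92/(45.0 + 15.92) = 3.10 × 0.2613 = 0.8100 V.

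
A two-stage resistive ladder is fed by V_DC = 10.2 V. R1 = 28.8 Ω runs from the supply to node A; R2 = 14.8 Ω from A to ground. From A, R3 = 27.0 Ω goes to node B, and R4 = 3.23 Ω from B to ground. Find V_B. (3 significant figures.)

The second stage (R3 + R4 = 30.23 Ω) loads node A in parallel with R2.
Effective lower resistance at A: R2 ‖ 30.23 = 9.936 Ω.
So V_A = 10.2 × 0.2565 = 2.616 V.
Then the unloaded second divider: V_B = V_A × R4/(R3+R4) = 2.616 × 0.1068 = 0.2795 V.

V_B ≈ 0.280 V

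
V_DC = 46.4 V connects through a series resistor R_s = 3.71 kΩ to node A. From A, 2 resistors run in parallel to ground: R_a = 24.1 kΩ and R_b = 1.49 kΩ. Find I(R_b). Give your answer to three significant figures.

Equivalent of the parallel group: R_p = 1.403 kΩ.
Node voltage V_A = V_DC · R_p/(R_s + R_p) = 46.4 × 0.2744 = 12.73 V.
I(R_b) = V_A / R_b = 12.73/1.49 = 8.546 mA.

I ≈ 8.55 mA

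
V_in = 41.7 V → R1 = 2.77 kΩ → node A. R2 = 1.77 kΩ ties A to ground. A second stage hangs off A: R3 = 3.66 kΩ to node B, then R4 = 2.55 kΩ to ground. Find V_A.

V_A ≈ 13.8 V

Node A sees R2 in parallel with the series input of stage 2, R3 + R4 = 6.210 kΩ.
R2 ‖ (R3+R4) = 1.377 kΩ.
V_A = 41.7 × 1.377/(2.77 + 1.377) = 13.85 V.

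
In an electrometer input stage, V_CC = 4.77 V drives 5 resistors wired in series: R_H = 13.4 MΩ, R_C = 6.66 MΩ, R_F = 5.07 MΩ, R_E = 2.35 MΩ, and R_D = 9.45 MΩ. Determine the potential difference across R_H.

V ≈ 1.73 V

ΣR = 13.4 + 6.66 + 5.07 + 2.35 + 9.45 = 36.93 MΩ.
V = V_CC · R/ΣR = 4.77 × 0.3628 = 1.731 V.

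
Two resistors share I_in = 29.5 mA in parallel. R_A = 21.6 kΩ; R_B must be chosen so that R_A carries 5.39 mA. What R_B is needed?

R_B ≈ 4.83 kΩ

The fraction through R_A equals R_B/(R_A+R_B).
With f = 0.1827, R_B = R_A · f/(1−f) = 21.6 × 0.2236 = 4.829 kΩ.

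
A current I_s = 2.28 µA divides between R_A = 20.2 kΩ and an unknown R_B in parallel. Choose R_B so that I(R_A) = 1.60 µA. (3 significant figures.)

R_B ≈ 47.5 kΩ

Two-branch current divider: I_A = I_s · R_B/(R_A + R_B).
With f = 0.7018, R_B = R_A · f/(1−f) = 20.2 × 2.353 = 47.53 kΩ.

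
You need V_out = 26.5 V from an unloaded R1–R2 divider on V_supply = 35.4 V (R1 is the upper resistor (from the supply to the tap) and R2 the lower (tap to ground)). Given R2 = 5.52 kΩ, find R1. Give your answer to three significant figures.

Required fraction k = V_out/V_supply = 0.7486.
So R1 = R2 · (V_supply/V_out − 1) = 5.52 × (35.4/26.5 − 1) = 5.52 × 0.3358 = 1.854 kΩ.

R1 ≈ 1.85 kΩ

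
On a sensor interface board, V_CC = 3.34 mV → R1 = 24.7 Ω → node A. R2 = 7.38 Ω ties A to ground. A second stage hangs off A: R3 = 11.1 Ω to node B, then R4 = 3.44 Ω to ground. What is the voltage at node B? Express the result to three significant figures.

V_B ≈ 0.131 mV

Node A sees R2 in parallel with the series input of stage 2, R3 + R4 = 14.54 Ω.
R2 ‖ (R3+R4) = 4.895 Ω.
First divider: V_A = V_CC · 4.895/(24.7 + 4.895) = 0.5525 mV.
Then the unloaded second divider: V_B = V_A × R4/(R3+R4) = 0.5525 × 0.2366 = 0.1307 mV.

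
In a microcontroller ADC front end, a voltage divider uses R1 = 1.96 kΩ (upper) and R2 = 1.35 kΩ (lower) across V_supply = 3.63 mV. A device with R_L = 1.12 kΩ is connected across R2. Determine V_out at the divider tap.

V_out ≈ 0.864 mV

The load sits in parallel with R2, giving an effective lower resistance R2' = R2·R_L/(R2+R_L) = 0.6121 kΩ.
Now apply the divider: V_out = 3.63 × 0.2380 = 0.8639 mV.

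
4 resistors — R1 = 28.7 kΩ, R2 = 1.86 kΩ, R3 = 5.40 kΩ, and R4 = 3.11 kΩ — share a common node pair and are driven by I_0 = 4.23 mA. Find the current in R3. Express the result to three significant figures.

I ≈ 0.726 mA

Total conductance ΣG = 1/28.7 + 1/1.86 + 1/5.40 + 1/3.11 = 1.079 (units of 1/kΩ).
Current divider: I(R3) = I_0 · G_k/ΣG = 4.23 × (0.1852/1.079) = 4.23 × 0.1716 = 0.7258 mA.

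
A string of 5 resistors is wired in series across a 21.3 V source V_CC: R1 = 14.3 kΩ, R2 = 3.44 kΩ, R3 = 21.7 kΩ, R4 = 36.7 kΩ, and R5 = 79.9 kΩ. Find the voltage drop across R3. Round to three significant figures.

Series total: ΣR = 14.3 + 3.44 + 21.7 + 36.7 + 79.9 = 156.0 kΩ.
By the voltage-divider rule, V = 21.3 × 21.70/156.0 = 2.962 V.

V ≈ 2.96 V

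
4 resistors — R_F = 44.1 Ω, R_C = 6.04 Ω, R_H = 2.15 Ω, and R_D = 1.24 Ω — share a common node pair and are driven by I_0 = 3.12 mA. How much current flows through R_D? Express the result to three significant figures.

Conductances: ΣG = 1/44.1 + 1/6.04 + 1/2.15 + 1/1.24 = 1.460 (1/Ω).
R_D takes the fraction G_k/ΣG = 0.8065/1.460 = 0.5524, so I = 3.12 × 0.5524 = 1.724 mA.

I ≈ 1.72 mA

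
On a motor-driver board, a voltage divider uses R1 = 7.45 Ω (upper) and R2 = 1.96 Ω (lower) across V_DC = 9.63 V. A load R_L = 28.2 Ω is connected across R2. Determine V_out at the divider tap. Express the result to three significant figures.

The load sits in parallel with R2, giving an effective lower resistance R2' = R2·R_L/(R2+R_L) = 1.833 Ω.
Then V_out = V_DC · R2'/(R1 + R2') = 9.63 × 1.833/9.283 = 1.901 V.
(Unloaded it would be 2.01 V; the load pulls it down.)

V_out ≈ 1.90 V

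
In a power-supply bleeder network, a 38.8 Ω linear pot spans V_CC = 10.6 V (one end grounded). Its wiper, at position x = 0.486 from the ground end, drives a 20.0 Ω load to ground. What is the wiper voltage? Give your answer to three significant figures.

The pot divides into 19.94 Ω above the wiper and 18.86 Ω below.
Lower segment in parallel with the load: 18.86 ‖ 20.0 = 9.706 Ω.
Then V_out = V_CC · 9.706/(19.94 + 9.706) = 3.470 V.

V_out ≈ 3.47 V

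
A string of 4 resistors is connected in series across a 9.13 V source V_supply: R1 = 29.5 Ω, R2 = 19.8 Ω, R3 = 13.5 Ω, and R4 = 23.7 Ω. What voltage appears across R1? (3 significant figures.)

V ≈ 3.11 V

Series total: ΣR = 29.5 + 19.8 + 13.5 + 23.7 = 86.50 Ω.
Voltage divider: V = V_supply · (29.50 / 86.50) = 9.13 × 0.3410 = 3.114 V.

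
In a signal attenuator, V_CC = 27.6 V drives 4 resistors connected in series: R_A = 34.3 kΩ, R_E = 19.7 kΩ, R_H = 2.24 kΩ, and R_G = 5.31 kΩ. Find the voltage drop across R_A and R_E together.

V ≈ 24.2 V

Series total: ΣR = 34.3 + 19.7 + 2.24 + 5.31 = 61.55 kΩ.
R_{R_A..R_E} = 34.3 + 19.7 = 54.00 kΩ.
By the voltage-divider rule, V = 27.6 × 54.00/61.55 = 24.21 V.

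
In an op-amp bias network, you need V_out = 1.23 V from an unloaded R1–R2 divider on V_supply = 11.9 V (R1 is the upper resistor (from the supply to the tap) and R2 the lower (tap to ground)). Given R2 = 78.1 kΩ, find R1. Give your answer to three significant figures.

R1 ≈ 678 kΩ

Required fraction k = V_out/V_supply = 0.1034.
Rearranging, R1 = R2·(1−k)/k = 78.1 × 8.675 = 677.5 kΩ.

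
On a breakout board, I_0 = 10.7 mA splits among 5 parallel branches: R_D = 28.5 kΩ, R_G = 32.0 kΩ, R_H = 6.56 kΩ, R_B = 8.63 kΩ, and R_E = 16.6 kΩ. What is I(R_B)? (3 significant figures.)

I ≈ 3.14 mA

ΣG = 1/28.5 + 1/32.0 + 1/6.56 + 1/8.63 + 1/16.6 = 0.3949.
R_B takes the fraction G_k/ΣG = 0.1159/0.3949 = 0.2934, so I = 10.7 × 0.2934 = 3.140 mA.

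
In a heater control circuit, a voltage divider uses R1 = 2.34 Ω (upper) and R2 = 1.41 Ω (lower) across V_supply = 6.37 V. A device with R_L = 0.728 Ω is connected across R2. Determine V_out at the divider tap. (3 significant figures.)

V_out ≈ 1.08 V

First combine the lower leg with the load: R2 ‖ R_L = 0.4801 Ω.
Now apply the divider: V_out = 6.37 × 0.1702 = 1.084 V.
(Unloaded it would be 2.40 V; the load pulls it down.)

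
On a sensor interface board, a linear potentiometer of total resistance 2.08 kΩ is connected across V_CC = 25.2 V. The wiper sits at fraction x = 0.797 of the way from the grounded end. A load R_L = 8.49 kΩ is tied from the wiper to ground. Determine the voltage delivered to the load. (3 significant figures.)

V_out ≈ 19.3 V

Split the track: R_lower = x·R_p = 1.658 kΩ, R_upper = (1−x)·R_p = 0.4222 kΩ.
Lower segment in parallel with the load: 1.658 ‖ 8.49 = 1.387 kΩ.
Loaded-divider output: V_out = 25.2 × 0.7666 = 19.32 V.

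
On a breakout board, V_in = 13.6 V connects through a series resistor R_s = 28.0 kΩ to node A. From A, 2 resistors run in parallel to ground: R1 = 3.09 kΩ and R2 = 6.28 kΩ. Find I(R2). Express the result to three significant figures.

Parallel bank: R_p = 1/(1/3.09 + 1/6.28) = 2.071 kΩ.
Node voltage V_A = V_in · R_p/(R_s + R_p) = 13.6 × 0.06887 = 0.9366 V.
I(R2) = V_A / R2 = 0.9366/6.28 = 0.1491 mA.
(Equivalently: I_total = 0.4523 mA, then current-divider fraction G_k/ΣG = 0.3298.)

I ≈ 0.149 mA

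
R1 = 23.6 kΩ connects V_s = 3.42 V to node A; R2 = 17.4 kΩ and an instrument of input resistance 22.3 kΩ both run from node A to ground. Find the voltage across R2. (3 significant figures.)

First combine the lower leg with the load: R2 ‖ R_L = 9.774 kΩ.
Then V_out = V_s · R2'/(R1 + R2') = 3.42 × 9.774/33.37 = 1.002 V.
(Unloaded it would be 1.45 V; the load pulls it down.)

V_out ≈ 1.00 V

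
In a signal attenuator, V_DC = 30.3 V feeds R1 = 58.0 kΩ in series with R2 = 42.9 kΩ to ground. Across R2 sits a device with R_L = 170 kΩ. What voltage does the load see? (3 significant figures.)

First combine the lower leg with the load: R2 ‖ R_L = 34.26 kΩ.
Voltage divider with the loaded lower leg: V_out = 30.3 × 34.26/(58.0 + 34.26) = 30.3 × 0.3713 = 11.25 V.

V_out ≈ 11.3 V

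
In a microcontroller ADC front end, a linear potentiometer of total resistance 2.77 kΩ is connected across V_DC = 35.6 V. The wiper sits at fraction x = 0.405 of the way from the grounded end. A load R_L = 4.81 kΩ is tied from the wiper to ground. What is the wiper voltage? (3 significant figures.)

V_out ≈ 12.7 V

Lower segment x·R_p = 1.122 kΩ; upper segment (1−x)·R_p = 1.648 kΩ.
Lower segment in parallel with the load: 1.122 ‖ 4.81 = 0.9097 kΩ.
Loaded-divider output: V_out = 35.6 × 0.3556 = 12.66 V.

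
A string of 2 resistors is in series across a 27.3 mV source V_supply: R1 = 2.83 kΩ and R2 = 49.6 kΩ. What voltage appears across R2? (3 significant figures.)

Total series resistance ΣR = 2.83 + 49.6 = 52.43 kΩ.
By the voltage-divider rule, V = 27.3 × 49.60/52.43 = 25.83 mV.

V ≈ 25.8 mV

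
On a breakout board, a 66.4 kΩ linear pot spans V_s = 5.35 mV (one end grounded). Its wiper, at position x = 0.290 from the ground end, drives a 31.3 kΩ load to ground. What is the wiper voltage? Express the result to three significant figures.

V_out ≈ 1.08 mV

Split the track: R_lower = x·R_p = 19.26 kΩ, R_upper = (1−x)·R_p = 47.14 kΩ.
Lower segment in parallel with the load: 19.26 ‖ 31.3 = 11.92 kΩ.
Then V_out = V_s · 11.92/(47.14 + 11.92) = 1.080 mV.
(Unloaded: V_out = x·V_s = 1.55 mV.)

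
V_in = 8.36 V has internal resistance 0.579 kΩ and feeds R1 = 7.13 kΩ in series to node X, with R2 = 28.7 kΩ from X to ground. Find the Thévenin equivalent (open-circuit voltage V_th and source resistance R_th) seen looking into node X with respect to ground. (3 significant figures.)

V_th ≈ 6.59 V, R_th ≈ 6.08 kΩ

R1' = 0.579 + 7.13 = 7.709 kΩ (source resistance + R1).
With X open, the divider is unloaded: V_th = 8.36 × 28.7/36.41 = 6.590 V.
Looking into X with the source shorted: R_th = R1'·R2/(R1'+R2) = 7.709 × 28.7/36.41 = 6.077 kΩ.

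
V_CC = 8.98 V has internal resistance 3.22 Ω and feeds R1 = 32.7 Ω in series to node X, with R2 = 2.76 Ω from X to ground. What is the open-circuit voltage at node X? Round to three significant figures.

R1' = 3.22 + 32.7 = 35.92 Ω (source resistance + R1).
Open-circuit (no load on X): V_th = V_CC · R2/(R1' + R2) = 8.98 × 2.76/(35.92 + 2.76) = 0.6408 V.

V_th ≈ 0.641 V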